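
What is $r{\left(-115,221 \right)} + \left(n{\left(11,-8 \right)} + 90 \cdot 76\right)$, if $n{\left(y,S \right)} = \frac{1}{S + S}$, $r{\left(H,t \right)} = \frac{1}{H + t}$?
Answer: $\frac{5800275}{848} \approx 6839.9$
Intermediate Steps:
$n{\left(y,S \right)} = \frac{1}{2 S}$
$r{\left(-115,221 \right)} + \left(n{\left(11,-8 \right)} + 90 \cdot 76\right) = \frac{1}{-115 + 221} + \left(\frac{1}{2 \left(-8\right)} + 90 \cdot 76\right) = \frac{1}{106} + \left(\frac{1}{2} \left(- \frac{1}{8}\right) + 6840\right) = \frac{1}{106} + \left(- \frac{1}{16} + 6840\right) = \frac{1}{106} + \frac{109439}{16} = \frac{5800275}{848}$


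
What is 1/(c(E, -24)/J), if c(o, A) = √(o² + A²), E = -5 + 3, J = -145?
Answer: -√145/2 ≈ -6.0208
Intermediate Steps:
E = -2
c(o, A) = √(A² + o²)
1/(c(E, -24)/J) = 1/(√((-24)² + (-2)²)/(-145)) = 1/(√(576 + 4)*(-1/145)) = 1/(√580*(-1/145)) = 1/((2*√145)*(-1/145)) = 1/(-2*√145/145) = -√145/2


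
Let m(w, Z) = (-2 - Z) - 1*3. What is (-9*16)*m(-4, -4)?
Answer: 144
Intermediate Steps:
m(w, Z) = -5 - Z (m(w, Z) = (-2 - Z) - 3 = -5 - Z)
(-9*16)*m(-4, -4) = (-9*16)*(-5 - 1*(-4)) = -144*(-5 + 4) = -144*(-1) = 144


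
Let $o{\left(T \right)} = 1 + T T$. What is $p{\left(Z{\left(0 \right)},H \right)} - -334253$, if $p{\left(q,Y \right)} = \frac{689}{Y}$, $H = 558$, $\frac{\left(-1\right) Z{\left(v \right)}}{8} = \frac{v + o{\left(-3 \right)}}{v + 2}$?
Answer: $\frac{186513863}{558} \approx 3.3425 \cdot 10^{5}$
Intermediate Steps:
$o{\left(T \right)} = 1 + T^{2}$
$Z{\left(v \right)} = - \frac{8 \left(10 + v\right)}{2 + v}$ ($Z{\left(v \right)} = - 8 \frac{v + \left(1 + \left(-3\right)^{2}\right)}{v + 2} = - 8 \frac{v + \left(1 + 9\right)}{2 + v} = - 8 \frac{v + 10}{2 + v} = - 8 \frac{10 + v}{2 + v} = - \frac{8 \left(10 + v\right)}{2 + v}$)
$p{\left(Z{\left(0 \right)},H \right)} - -334253 = \frac{689}{558} - -334253 = 689 \cdot \frac{1}{558} + 334253 = \frac{689}{558} + 334253 = \frac{186513863}{558}$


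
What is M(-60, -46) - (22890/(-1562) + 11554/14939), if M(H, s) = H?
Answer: -538088359/11667359 ≈ -46.119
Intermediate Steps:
M(-60, -46) - (22890/(-1562) + 11554/14939) = -60 - (22890/(-1562) + 11554/14939) = -60 - (22890*(-1/1562) + 11554*(1/14939)) = -60 - (-11445/781 + 11554/14939) = -60 - 1*(-161953181/11667359) = -60 + 161953181/11667359 = -538088359/11667359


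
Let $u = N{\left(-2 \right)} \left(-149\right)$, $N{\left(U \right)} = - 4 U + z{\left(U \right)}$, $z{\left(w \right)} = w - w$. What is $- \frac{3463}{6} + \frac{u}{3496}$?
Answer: $- \frac{1514225}{2622} \approx -577.51$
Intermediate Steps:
$z{\left(w \right)} = 0$
$N{\left(U \right)} = - 4 U$ ($N{\left(U \right)} = - 4 U + 0 = - 4 U$)
$u = -1192$ ($u = \left(-4\right) \left(-2\right) \left(-149\right) = 8 \left(-149\right) = -1192$)
$- \frac{3463}{6} + \frac{u}{3496} = - \frac{3463}{6} - \frac{1192}{3496} = \left(-3463\right) \frac{1}{6} - \frac{149}{437} = - \frac{3463}{6} - \frac{149}{437} = - \frac{1514225}{2622}$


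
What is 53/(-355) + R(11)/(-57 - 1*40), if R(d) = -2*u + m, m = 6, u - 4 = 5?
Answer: -881/34435 ≈ -0.025584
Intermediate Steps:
u = 9 (u = 4 + 5 = 9)
R(d) = -12 (R(d) = -2*9 + 6 = -18 + 6 = -12)
53/(-355) + R(11)/(-57 - 1*40) = 53/(-355) - 12/(-57 - 1*40) = 53*(-1/355) - 12/(-57 - 40) = -53/355 - 12/(-97) = -53/355 - 12*(-1/97) = -53/355 + 12/97 = -881/34435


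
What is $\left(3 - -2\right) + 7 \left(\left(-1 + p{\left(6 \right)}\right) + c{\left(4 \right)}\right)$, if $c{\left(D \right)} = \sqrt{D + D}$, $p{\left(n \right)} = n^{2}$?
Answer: $250 + 14 \sqrt{2} \approx 269.8$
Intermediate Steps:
$c{\left(D \right)} = \sqrt{2} \sqrt{D}$ ($c{\left(D \right)} = \sqrt{2 D} = \sqrt{2} \sqrt{D}$)
$\left(3 - -2\right) + 7 \left(\left(-1 + p{\left(6 \right)}\right) + c{\left(4 \right)}\right) = \left(3 - -2\right) + 7 \left(\left(-1 + 6^{2}\right) + \sqrt{2} \sqrt{4}\right) = \left(3 + 2\right) + 7 \left(\left(-1 + 36\right) + \sqrt{2} \cdot 2\right) = 5 + 7 \left(35 + 2 \sqrt{2}\right) = 5 + \left(245 + 14 \sqrt{2}\right) = 250 + 14 \sqrt{2}$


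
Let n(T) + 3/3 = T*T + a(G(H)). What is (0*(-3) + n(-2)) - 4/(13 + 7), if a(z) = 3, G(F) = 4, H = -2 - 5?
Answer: 29/5 ≈ 5.8000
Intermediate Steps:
H = -7
n(T) = 2 + T² (n(T) = -1 + (T*T + 3) = -1 + (T² + 3) = -1 + (3 + T²) = 2 + T²)
(0*(-3) + n(-2)) - 4/(13 + 7) = (0*(-3) + (2 + (-2)²)) - 4/(13 + 7) = (0 + (2 + 4)) - 4/20 = (0 + 6) - 4*1/20 = 6 - ⅕ = 29/5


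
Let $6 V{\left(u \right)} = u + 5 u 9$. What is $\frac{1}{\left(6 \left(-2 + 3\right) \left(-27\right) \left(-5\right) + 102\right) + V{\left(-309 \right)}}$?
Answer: $- \frac{1}{1457} \approx -0.00068634$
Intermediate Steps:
$V{\left(u \right)} = \frac{23 u}{3}$ ($V{\left(u \right)} = \frac{u + 5 u 9}{6} = \frac{u + 45 u}{6} = \frac{46 u}{6} = \frac{23 u}{3}$)
$\frac{1}{\left(6 \left(-2 + 3\right) \left(-27\right) \left(-5\right) + 102\right) + V{\left(-309 \right)}} = \frac{1}{\left(6 \left(-2 + 3\right) \left(-27\right) \left(-5\right) + 102\right) + \frac{23}{3} \left(-309\right)} = \frac{1}{\left(6 \cdot 1 \left(-27\right) \left(-5\right) + 102\right) - 2369} = \frac{1}{\left(6 \left(-27\right) \left(-5\right) + 102\right) - 2369} = \frac{1}{\left(\left(-162\right) \left(-5\right) + 102\right) - 2369} = \frac{1}{\left(810 + 102\right) - 2369} = \frac{1}{912 - 2369} = \frac{1}{-1457} = - \frac{1}{1457}$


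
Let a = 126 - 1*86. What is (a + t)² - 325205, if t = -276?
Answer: -269509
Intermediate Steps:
a = 40 (a = 126 - 86 = 40)
(a + t)² - 325205 = (40 - 276)² - 325205 = (-236)² - 325205 = 55696 - 325205 = -269509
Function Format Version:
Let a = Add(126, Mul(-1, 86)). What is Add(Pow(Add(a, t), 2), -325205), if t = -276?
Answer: -269509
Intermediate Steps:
a = 40 (a = Add(126, -86) = 40)
Add(Pow(Add(a, t), 2), -325205) = Add(Pow(Add(40, -276), 2), -325205) = Add(Pow(-236, 2), -325205) = Add(55696, -325205) = -269509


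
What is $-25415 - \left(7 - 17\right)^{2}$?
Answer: $-25515$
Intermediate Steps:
$-25415 - \left(7 - 17\right)^{2} = -25415 - \left(-10\right)^{2} = -25415 - 100 = -25515$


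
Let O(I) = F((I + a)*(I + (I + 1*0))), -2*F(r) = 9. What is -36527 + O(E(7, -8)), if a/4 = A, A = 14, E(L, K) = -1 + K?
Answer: -73063/2 ≈ -36532.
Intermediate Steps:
a = 56 (a = 4*14 = 56)
F(r) = -9/2 (F(r) = -½*9 = -9/2)
O(I) = -9/2
-36527 + O(E(7, -8)) = -36527 - 9/2 = -73063/2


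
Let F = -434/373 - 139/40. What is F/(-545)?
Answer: 69207/8131400 ≈ 0.0085111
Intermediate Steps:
F = -69207/14920 (F = -434*1/373 - 139*1/40 = -434/373 - 139/40 = -69207/14920 ≈ -4.6385)
F/(-545) = -69207/14920/(-545) = -1/545*(-69207/14920) = 69207/8131400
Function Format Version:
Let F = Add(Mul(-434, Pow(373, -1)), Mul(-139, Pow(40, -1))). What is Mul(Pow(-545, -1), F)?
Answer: Rational(69207, 8131400) ≈ 0.0085111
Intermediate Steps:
F = Rational(-69207, 14920) (F = Add(Mul(-434, Rational(1, 373)), Mul(-139, Rational(1, 40))) = Add(Rational(-434, 373), Rational(-139, 40)) = Rational(-69207, 14920) ≈ -4.6385)
Mul(Pow(-545, -1), F) = Mul(Pow(-545, -1), Rational(-69207, 14920)) = Mul(Rational(-1, 545), Rational(-69207, 14920)) = Rational(69207, 8131400)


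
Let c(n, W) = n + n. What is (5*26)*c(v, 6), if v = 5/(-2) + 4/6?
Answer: -1430/3 ≈ -476.67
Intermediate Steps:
v = -11/6 (v = 5*(-1/2) + 4*(1/6) = -5/2 + 2/3 = -11/6 ≈ -1.8333)
c(n, W) = 2*n
(5*26)*c(v, 6) = (5*26)*(2*(-11/6)) = 130*(-11/3) = -1430/3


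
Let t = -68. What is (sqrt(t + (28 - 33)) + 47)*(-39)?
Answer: -1833 - 39*I*sqrt(73) ≈ -1833.0 - 333.22*I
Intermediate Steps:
(sqrt(t + (28 - 33)) + 47)*(-39) = (sqrt(-68 + (28 - 33)) + 47)*(-39) = (sqrt(-68 - 5) + 47)*(-39) = (sqrt(-73) + 47)*(-39) = (I*sqrt(73) + 47)*(-39) = (47 + I*sqrt(73))*(-39) = -1833 - 39*I*sqrt(73)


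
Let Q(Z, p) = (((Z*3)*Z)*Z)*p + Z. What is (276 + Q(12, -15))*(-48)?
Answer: 3718656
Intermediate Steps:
Q(Z, p) = Z + 3*p*Z³ (Q(Z, p) = (((3*Z)*Z)*Z)*p + Z = ((3*Z²)*Z)*p + Z = (3*Z³)*p + Z = 3*p*Z³ + Z = Z + 3*p*Z³)
(276 + Q(12, -15))*(-48) = (276 + (12 + 3*(-15)*12³))*(-48) = (276 + (12 + 3*(-15)*1728))*(-48) = (276 + (12 - 77760))*(-48) = (276 - 77748)*(-48) = -77472*(-48) = 3718656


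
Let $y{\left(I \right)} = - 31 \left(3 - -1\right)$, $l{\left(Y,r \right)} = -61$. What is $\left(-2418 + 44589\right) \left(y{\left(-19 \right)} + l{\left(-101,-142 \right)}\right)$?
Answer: $-7801635$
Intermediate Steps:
$y{\left(I \right)} = -124$ ($y{\left(I \right)} = - 31 \left(3 + 1\right) = \left(-31\right) 4 = -124$)
$\left(-2418 + 44589\right) \left(y{\left(-19 \right)} + l{\left(-101,-142 \right)}\right) = \left(-2418 + 44589\right) \left(-124 - 61\right) = 42171 \left(-185\right) = -7801635$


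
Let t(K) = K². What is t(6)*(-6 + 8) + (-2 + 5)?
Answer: 75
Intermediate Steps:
t(6)*(-6 + 8) + (-2 + 5) = 6²*(-6 + 8) + (-2 + 5) = 36*2 + 3 = 72 + 3 = 75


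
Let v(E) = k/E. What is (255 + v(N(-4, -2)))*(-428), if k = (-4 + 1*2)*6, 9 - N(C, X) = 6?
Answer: -107428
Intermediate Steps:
N(C, X) = 3 (N(C, X) = 9 - 1*6 = 9 - 6 = 3)
k = -12 (k = (-4 + 2)*6 = -2*6 = -12)
v(E) = -12/E
(255 + v(N(-4, -2)))*(-428) = (255 - 12/3)*(-428) = (255 - 12*⅓)*(-428) = (255 - 4)*(-428) = 251*(-428) = -107428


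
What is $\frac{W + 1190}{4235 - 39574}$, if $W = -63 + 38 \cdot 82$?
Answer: $- \frac{4243}{35339} \approx -0.12007$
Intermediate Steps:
$W = 3053$ ($W = -63 + 3116 = 3053$)
$\frac{W + 1190}{4235 - 39574} = \frac{3053 + 1190}{4235 - 39574} = \frac{4243}{-35339} = 4243 \left(- \frac{1}{35339}\right) = - \frac{4243}{35339}$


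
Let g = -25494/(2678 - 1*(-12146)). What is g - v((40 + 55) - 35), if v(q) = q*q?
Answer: -26695947/7412 ≈ -3601.7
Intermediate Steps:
g = -12747/7412 (g = -25494/(2678 + 12146) = -25494/14824 = -25494*1/14824 = -12747/7412 ≈ -1.7198)
v(q) = q²
g - v((40 + 55) - 35) = -12747/7412 - ((40 + 55) - 35)² = -12747/7412 - (95 - 35)² = -12747/7412 - 1*60² = -12747/7412 - 1*3600 = -12747/7412 - 3600 = -26695947/7412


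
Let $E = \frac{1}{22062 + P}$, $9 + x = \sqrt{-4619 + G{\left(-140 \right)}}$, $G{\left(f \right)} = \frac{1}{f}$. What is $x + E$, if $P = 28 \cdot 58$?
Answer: $- \frac{213173}{23686} + \frac{i \sqrt{22633135}}{70} \approx -9.0 + 67.963 i$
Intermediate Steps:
$P = 1624$
$x = -9 + \frac{i \sqrt{22633135}}{70}$ ($x = -9 + \sqrt{-4619 + \frac{1}{-140}} = -9 + \sqrt{-4619 - \frac{1}{140}} = -9 + \sqrt{- \frac{646661}{140}} = -9 + \frac{i \sqrt{22633135}}{70} \approx -9.0 + 67.963 i$)
$E = \frac{1}{23686}$ ($E = \frac{1}{22062 + 1624} = \frac{1}{23686} \approx 4.2219 \cdot 10^{-5}$)
$x + E = \left(-9 + \frac{i \sqrt{22633135}}{70}\right) + \frac{1}{23686} = - \frac{213173}{23686} + \frac{i \sqrt{22633135}}{70}$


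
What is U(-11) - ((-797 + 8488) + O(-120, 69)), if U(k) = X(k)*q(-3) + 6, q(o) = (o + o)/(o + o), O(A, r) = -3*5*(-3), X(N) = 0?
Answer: -7730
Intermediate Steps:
O(A, r) = 45 (O(A, r) = -15*(-3) = 45)
q(o) = 1 (q(o) = (2*o)/((2*o)) = (2*o)*(1/(2*o)) = 1)
U(k) = 6 (U(k) = 0*1 + 6 = 0 + 6 = 6)
U(-11) - ((-797 + 8488) + O(-120, 69)) = 6 - ((-797 + 8488) + 45) = 6 - (7691 + 45) = 6 - 1*7736 = 6 - 7736 = -7730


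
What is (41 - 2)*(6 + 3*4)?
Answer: 702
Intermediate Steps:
(41 - 2)*(6 + 3*4) = 39*(6 + 12) = 39*18 = 702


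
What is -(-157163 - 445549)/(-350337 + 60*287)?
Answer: -66968/37013 ≈ -1.8093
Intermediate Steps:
-(-157163 - 445549)/(-350337 + 60*287) = -(-602712)/(-350337 + 17220) = -(-602712)/(-333117) = -(-602712)*(-1)/333117 = -1*66968/37013 = -66968/37013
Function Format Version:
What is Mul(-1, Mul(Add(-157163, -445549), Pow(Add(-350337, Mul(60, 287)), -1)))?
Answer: Rational(-66968, 37013) ≈ -1.8093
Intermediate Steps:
Mul(-1, Mul(Add(-157163, -445549), Pow(Add(-350337, Mul(60, 287)), -1))) = Mul(-1, Mul(-602712, Pow(Add(-350337, 17220), -1))) = Mul(-1, Mul(-602712, Pow(-333117, -1))) = Mul(-1, Mul(-602712, Rational(-1, 333117))) = Mul(-1, Rational(66968, 37013)) = Rational(-66968, 37013)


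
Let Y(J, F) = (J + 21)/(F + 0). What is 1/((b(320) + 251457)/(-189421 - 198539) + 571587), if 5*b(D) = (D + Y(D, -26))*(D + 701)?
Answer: 50434800/28827835191631 ≈ 1.7495e-6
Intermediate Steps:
Y(J, F) = (21 + J)/F
b(D) = (701 + D)*(-21/26 + 25*D/26)/5 (b(D) = ((D + (21 + D)/(-26))*(D + 701))/5 = ((D - (21 + D)/26)*(701 + D))/5 = ((D + (-21/26 - D/26))*(701 + D))/5 = ((-21/26 + 25*D/26)*(701 + D))/5 = ((701 + D)*(-21/26 + 25*D/26))/5 = (701 + D)*(-21/26 + 25*D/26)/5)
1/((b(320) + 251457)/(-189421 - 198539) + 571587) = 1/(((-14721/130 + (5/26)*320**2 + (8752/65)*320) + 251457)/(-189421 - 198539) + 571587) = 1/(((-14721/130 + (5/26)*102400 + 560128/13) + 251457)/(-387960) + 571587) = 1/(((-14721/130 + 256000/13 + 560128/13) + 251457)*(-1/387960) + 571587) = 1/((8146559/130 + 251457)*(-1/387960) + 571587) = 1/((40835969/130)*(-1/387960) + 571587) = 1/(-40835969/50434800 + 571587) = 1/(28827835191631/50434800) = 50434800/28827835191631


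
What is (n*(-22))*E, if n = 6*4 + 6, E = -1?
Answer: 660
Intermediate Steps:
n = 30 (n = 24 + 6 = 30)
(n*(-22))*E = (30*(-22))*(-1) = -660*(-1) = 660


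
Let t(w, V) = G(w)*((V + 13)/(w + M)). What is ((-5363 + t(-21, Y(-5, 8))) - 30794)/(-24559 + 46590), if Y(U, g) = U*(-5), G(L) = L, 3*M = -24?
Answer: -1047755/638899 ≈ -1.6399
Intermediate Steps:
M = -8 (M = (1/3)*(-24) = -8)
Y(U, g) = -5*U
t(w, V) = w*(13 + V)/(-8 + w) (t(w, V) = w*((V + 13)/(w - 8)) = w*((13 + V)/(-8 + w)) = w*(13 + V)/(-8 + w))
((-5363 + t(-21, Y(-5, 8))) - 30794)/(-24559 + 46590) = ((-5363 - 21*(13 - 5*(-5))/(-8 - 21)) - 30794)/(-24559 + 46590) = ((-5363 - 21*(13 + 25)/(-29)) - 30794)/22031 = ((-5363 - 21*(-1/29)*38) - 30794)*(1/22031) = ((-5363 + 798/29) - 30794)*(1/22031) = (-154729/29 - 30794)*(1/22031) = -1047755/29*1/22031 = -1047755/638899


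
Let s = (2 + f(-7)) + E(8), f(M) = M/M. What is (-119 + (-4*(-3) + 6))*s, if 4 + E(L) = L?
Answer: -707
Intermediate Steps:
E(L) = -4 + L
f(M) = 1
s = 7 (s = (2 + 1) + (-4 + 8) = 3 + 4 = 7)
(-119 + (-4*(-3) + 6))*s = (-119 + (-4*(-3) + 6))*7 = (-119 + (12 + 6))*7 = (-119 + 18)*7 = -101*7 = -707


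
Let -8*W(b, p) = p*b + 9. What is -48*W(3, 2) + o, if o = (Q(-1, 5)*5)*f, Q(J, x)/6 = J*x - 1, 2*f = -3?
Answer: 360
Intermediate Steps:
f = -3/2 (f = (½)*(-3) = -3/2 ≈ -1.5000)
W(b, p) = -9/8 - b*p/8 (W(b, p) = -(p*b + 9)/8 = -(b*p + 9)/8 = -(9 + b*p)/8 = -9/8 - b*p/8)
Q(J, x) = -6 + 6*J*x (Q(J, x) = 6*(J*x - 1) = 6*(-1 + J*x) = -6 + 6*J*x)
o = 270 (o = ((-6 + 6*(-1)*5)*5)*(-3/2) = ((-6 - 30)*5)*(-3/2) = -36*5*(-3/2) = -180*(-3/2) = 270)
-48*W(3, 2) + o = -48*(-9/8 - ⅛*3*2) + 270 = -48*(-9/8 - ¾) + 270 = -48*(-15/8) + 270 = 90 + 270 = 360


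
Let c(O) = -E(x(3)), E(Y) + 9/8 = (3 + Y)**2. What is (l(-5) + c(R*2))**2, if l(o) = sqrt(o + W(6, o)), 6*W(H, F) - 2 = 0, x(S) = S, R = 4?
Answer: 232627/192 - 93*I*sqrt(42)/4 ≈ 1211.6 - 150.68*I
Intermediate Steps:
W(H, F) = 1/3 (W(H, F) = 1/3 + (1/6)*0 = 1/3 + 0 = 1/3)
E(Y) = -9/8 + (3 + Y)**2
l(o) = sqrt(1/3 + o) (l(o) = sqrt(o + 1/3) = sqrt(1/3 + o))
c(O) = -279/8 (c(O) = -(-9/8 + (3 + 3)**2) = -(-9/8 + 6**2) = -(-9/8 + 36) = -1*279/8 = -279/8)
(l(-5) + c(R*2))**2 = (sqrt(3 + 9*(-5))/3 - 279/8)**2 = (sqrt(3 - 45)/3 - 279/8)**2 = (sqrt(-42)/3 - 279/8)**2 = ((I*sqrt(42))/3 - 279/8)**2 = (I*sqrt(42)/3 - 279/8)**2 = (-279/8 + I*sqrt(42)/3)**2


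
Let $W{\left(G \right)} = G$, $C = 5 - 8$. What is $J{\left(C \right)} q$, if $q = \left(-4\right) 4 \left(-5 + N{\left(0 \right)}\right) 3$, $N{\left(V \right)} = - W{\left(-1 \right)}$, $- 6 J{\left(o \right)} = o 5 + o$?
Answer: $576$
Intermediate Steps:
$C = -3$ ($C = 5 - 8 = -3$)
$J{\left(o \right)} = - o$ ($J{\left(o \right)} = - \frac{o 5 + o}{6} = - \frac{5 o + o}{6} = - \frac{6 o}{6} = - o$)
$N{\left(V \right)} = 1$ ($N{\left(V \right)} = \left(-1\right) \left(-1\right) = 1$)
$q = 192$ ($q = \left(-4\right) 4 \left(-5 + 1\right) 3 = - 16 \left(\left(-4\right) 3\right) = \left(-16\right) \left(-12\right) = 192$)
$J{\left(C \right)} q = \left(-1\right) \left(-3\right) 192 = 3 \cdot 192 = 576$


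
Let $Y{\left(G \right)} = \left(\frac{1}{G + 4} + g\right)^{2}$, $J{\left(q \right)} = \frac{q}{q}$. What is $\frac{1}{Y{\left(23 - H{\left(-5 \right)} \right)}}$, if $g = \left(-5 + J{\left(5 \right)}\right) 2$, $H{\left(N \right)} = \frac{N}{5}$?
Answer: $\frac{784}{49729} \approx 0.015765$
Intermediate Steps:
$H{\left(N \right)} = \frac{N}{5}$ ($H{\left(N \right)} = N \frac{1}{5} = \frac{N}{5}$)
$J{\left(q \right)} = 1$
$g = -8$ ($g = \left(-5 + 1\right) 2 = \left(-4\right) 2 = -8$)
$Y{\left(G \right)} = \left(-8 + \frac{1}{4 + G}\right)^{2}$ ($Y{\left(G \right)} = \left(\frac{1}{G + 4} - 8\right)^{2} = \left(\frac{1}{4 + G} - 8\right)^{2} = \left(-8 + \frac{1}{4 + G}\right)^{2}$)
$\frac{1}{Y{\left(23 - H{\left(-5 \right)} \right)}} = \frac{1}{\frac{1}{\left(4 + \left(23 - \frac{1}{5} \left(-5\right)\right)\right)^{2}} \left(31 + 8 \left(23 - \frac{1}{5} \left(-5\right)\right)\right)^{2}} = \frac{1}{\frac{1}{\left(4 + \left(23 - -1\right)\right)^{2}} \left(31 + 8 \left(23 - -1\right)\right)^{2}} = \frac{1}{\frac{1}{\left(4 + \left(23 + 1\right)\right)^{2}} \left(31 + 8 \left(23 + 1\right)\right)^{2}} = \frac{1}{\frac{1}{\left(4 + 24\right)^{2}} \left(31 + 8 \cdot 24\right)^{2}} = \frac{1}{\frac{1}{784} \left(31 + 192\right)^{2}} = \frac{1}{\frac{1}{784} \cdot 223^{2}} = \frac{1}{\frac{1}{784} \cdot 49729} = \frac{1}{\frac{49729}{784}} = \frac{784}{49729}$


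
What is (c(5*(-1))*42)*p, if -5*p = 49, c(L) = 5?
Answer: -2058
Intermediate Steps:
p = -49/5 (p = -⅕*49 = -49/5 ≈ -9.8000)
(c(5*(-1))*42)*p = (5*42)*(-49/5) = 210*(-49/5) = -2058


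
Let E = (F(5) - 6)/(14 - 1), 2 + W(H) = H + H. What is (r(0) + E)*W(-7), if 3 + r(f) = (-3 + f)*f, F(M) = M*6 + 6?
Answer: 144/13 ≈ 11.077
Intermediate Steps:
W(H) = -2 + 2*H (W(H) = -2 + (H + H) = -2 + 2*H)
F(M) = 6 + 6*M (F(M) = 6*M + 6 = 6 + 6*M)
r(f) = -3 + f*(-3 + f) (r(f) = -3 + (-3 + f)*f = -3 + f*(-3 + f))
E = 30/13 (E = ((6 + 6*5) - 6)/(14 - 1) = ((6 + 30) - 6)/13 = (36 - 6)*(1/13) = 30*(1/13) = 30/13 ≈ 2.3077)
(r(0) + E)*W(-7) = ((-3 + 0² - 3*0) + 30/13)*(-2 + 2*(-7)) = ((-3 + 0 + 0) + 30/13)*(-2 - 14) = (-3 + 30/13)*(-16) = -9/13*(-16) = 144/13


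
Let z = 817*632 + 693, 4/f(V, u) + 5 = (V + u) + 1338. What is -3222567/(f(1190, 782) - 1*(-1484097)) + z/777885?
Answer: -5748893716962682/3815479710074265 ≈ -1.5067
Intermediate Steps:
f(V, u) = 4/(1333 + V + u) (f(V, u) = 4/(-5 + ((V + u) + 1338)) = 4/(-5 + (1338 + V + u)) = 4/(1333 + V + u))
z = 517037 (z = 516344 + 693 = 517037)
-3222567/(f(1190, 782) - 1*(-1484097)) + z/777885 = -3222567/(4/(1333 + 1190 + 782) - 1*(-1484097)) + 517037/777885 = -3222567/(4/3305 + 1484097) + 517037*(1/777885) = -3222567/(4*(1/3305) + 1484097) + 517037/777885 = -3222567/(4/3305 + 1484097) + 517037/777885 = -3222567/4904940589/3305 + 517037/777885 = -3222567*3305/4904940589 + 517037/777885 = -10650583935/4904940589 + 517037/777885 = -5748893716962682/3815479710074265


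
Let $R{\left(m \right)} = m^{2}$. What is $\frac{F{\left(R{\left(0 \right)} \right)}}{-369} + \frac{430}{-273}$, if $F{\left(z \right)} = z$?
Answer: $- \frac{430}{273} \approx -1.5751$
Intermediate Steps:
$\frac{F{\left(R{\left(0 \right)} \right)}}{-369} + \frac{430}{-273} = \frac{0^{2}}{-369} + \frac{430}{-273} = 0 \left(- \frac{1}{369}\right) + 430 \left(- \frac{1}{273}\right) = 0 - \frac{430}{273} = - \frac{430}{273}$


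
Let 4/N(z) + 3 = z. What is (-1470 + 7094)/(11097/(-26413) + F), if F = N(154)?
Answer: -22430553512/1569995 ≈ -14287.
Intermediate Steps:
N(z) = 4/(-3 + z)
F = 4/151 (F = 4/(-3 + 154) = 4/151 ≈ 0.026490)
(-1470 + 7094)/(11097/(-26413) + F) = (-1470 + 7094)/(11097/(-26413) + 4/151) = 5624/(11097*(-1/26413) + 4/151) = 5624/(-11097/26413 + 4/151) = 5624/(-1569995/3988363) = 5624*(-3988363/1569995) = -22430553512/1569995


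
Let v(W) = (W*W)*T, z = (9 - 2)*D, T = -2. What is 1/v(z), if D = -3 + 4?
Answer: -1/98 ≈ -0.010204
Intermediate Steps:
D = 1
z = 7 (z = (9 - 2)*1 = 7*1 = 7)
v(W) = -2*W**2 (v(W) = (W*W)*(-2) = W**2*(-2) = -2*W**2)
1/v(z) = 1/(-2*7**2) = 1/(-2*49) = 1/(-98) = -1/98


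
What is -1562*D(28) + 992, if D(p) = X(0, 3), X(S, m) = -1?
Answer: 2554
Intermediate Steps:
D(p) = -1
-1562*D(28) + 992 = -1562*(-1) + 992 = 1562 + 992 = 2554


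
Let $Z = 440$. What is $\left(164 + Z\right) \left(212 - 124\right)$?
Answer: $53152$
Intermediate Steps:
$\left(164 + Z\right) \left(212 - 124\right) = \left(164 + 440\right) \left(212 - 124\right) = 604 \cdot 88 = 53152$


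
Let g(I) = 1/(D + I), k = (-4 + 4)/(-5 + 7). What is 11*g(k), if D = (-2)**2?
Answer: 11/4 ≈ 2.7500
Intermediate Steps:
D = 4
k = 0 (k = 0/2 = 0*(1/2) = 0)
g(I) = 1/(4 + I)
11*g(k) = 11/(4 + 0) = 11/4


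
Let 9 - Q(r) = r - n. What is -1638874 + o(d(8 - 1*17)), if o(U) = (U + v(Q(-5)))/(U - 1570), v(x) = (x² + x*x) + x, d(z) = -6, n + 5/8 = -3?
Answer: -82651700597/50432 ≈ -1.6389e+6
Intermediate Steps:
n = -29/8 (n = -5/8 - 3 = -29/8 ≈ -3.6250)
Q(r) = 43/8 - r (Q(r) = 9 - (r - 1*(-29/8)) = 9 - (r + 29/8) = 9 - (29/8 + r) = 9 + (-29/8 - r) = 43/8 - r)
v(x) = x + 2*x² (v(x) = (x² + x²) + x = 2*x² + x = x + 2*x²)
o(U) = (7221/32 + U)/(-1570 + U) (o(U) = (U + (43/8 - 1*(-5))*(1 + 2*(43/8 - 1*(-5))))/(U - 1570) = (U + (43/8 + 5)*(1 + 2*(43/8 + 5)))/(-1570 + U) = (U + 83*(1 + 2*(83/8))/8)/(-1570 + U) = (U + 83*(1 + 83/4)/8)/(-1570 + U) = (U + (83/8)*(87/4))/(-1570 + U) = (U + 7221/32)/(-1570 + U) = (7221/32 + U)/(-1570 + U))
-1638874 + o(d(8 - 1*17)) = -1638874 + (7221/32 - 6)/(-1570 - 6) = -1638874 + (7029/32)/(-1576) = -1638874 - 1/1576*7029/32 = -1638874 - 7029/50432 = -82651700597/50432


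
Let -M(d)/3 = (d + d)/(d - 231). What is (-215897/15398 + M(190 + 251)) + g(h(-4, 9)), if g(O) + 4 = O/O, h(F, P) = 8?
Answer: -2280529/76990 ≈ -29.621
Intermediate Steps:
g(O) = -3 (g(O) = -4 + O/O = -4 + 1 = -3)
M(d) = -6*d/(-231 + d) (M(d) = -3*(d + d)/(d - 231) = -3*2*d/(-231 + d) = -6*d/(-231 + d))
(-215897/15398 + M(190 + 251)) + g(h(-4, 9)) = (-215897/15398 - 6*(190 + 251)/(-231 + (190 + 251))) - 3 = (-215897*1/15398 - 6*441/(-231 + 441)) - 3 = (-215897/15398 - 6*441/210) - 3 = (-215897/15398 - 6*441*1/210) - 3 = (-215897/15398 - 63/5) - 3 = -2049559/76990 - 3 = -2280529/76990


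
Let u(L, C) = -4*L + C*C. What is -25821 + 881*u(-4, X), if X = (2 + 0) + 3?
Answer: 10300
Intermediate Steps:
X = 5 (X = 2 + 3 = 5)
u(L, C) = C² - 4*L (u(L, C) = -4*L + C² = C² - 4*L)
-25821 + 881*u(-4, X) = -25821 + 881*(5² - 4*(-4)) = -25821 + 881*(25 + 16) = -25821 + 881*41 = -25821 + 36121 = 10300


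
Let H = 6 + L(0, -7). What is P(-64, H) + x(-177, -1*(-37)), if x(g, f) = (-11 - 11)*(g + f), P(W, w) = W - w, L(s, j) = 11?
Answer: 2999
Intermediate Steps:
H = 17 (H = 6 + 11 = 17)
x(g, f) = -22*f - 22*g (x(g, f) = -22*(f + g) = -22*f - 22*g)
P(-64, H) + x(-177, -1*(-37)) = (-64 - 1*17) + (-(-22)*(-37) - 22*(-177)) = (-64 - 17) + (-22*37 + 3894) = -81 + (-814 + 3894) = -81 + 3080 = 2999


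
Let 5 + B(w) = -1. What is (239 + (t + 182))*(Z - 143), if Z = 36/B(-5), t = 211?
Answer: -94168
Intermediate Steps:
B(w) = -6 (B(w) = -5 - 1 = -6)
Z = -6 (Z = 36/(-6) = 36*(-1/6) = -6)
(239 + (t + 182))*(Z - 143) = (239 + (211 + 182))*(-6 - 143) = (239 + 393)*(-149) = 632*(-149) = -94168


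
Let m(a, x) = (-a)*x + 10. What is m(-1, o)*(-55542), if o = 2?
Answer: -666504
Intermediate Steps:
m(a, x) = 10 - a*x (m(a, x) = -a*x + 10 = 10 - a*x)
m(-1, o)*(-55542) = (10 - 1*(-1)*2)*(-55542) = (10 + 2)*(-55542) = 12*(-55542) = -666504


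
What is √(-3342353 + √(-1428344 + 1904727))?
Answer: √(-3342353 + √476383) ≈ 1828.0*I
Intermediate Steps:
√(-3342353 + √(-1428344 + 1904727)) = √(-3342353 + √476383)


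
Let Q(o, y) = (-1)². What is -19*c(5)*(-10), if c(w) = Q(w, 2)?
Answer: 190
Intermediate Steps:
Q(o, y) = 1
c(w) = 1
-19*c(5)*(-10) = -19*1*(-10) = -19*(-10) = 190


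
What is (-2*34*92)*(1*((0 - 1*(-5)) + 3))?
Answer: -50048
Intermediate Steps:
(-2*34*92)*(1*((0 - 1*(-5)) + 3)) = (-68*92)*(1*((0 + 5) + 3)) = -6256*(5 + 3) = -6256*8 = -50048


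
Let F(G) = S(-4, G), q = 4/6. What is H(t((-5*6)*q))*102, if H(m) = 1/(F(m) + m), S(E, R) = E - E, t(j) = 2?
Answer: 51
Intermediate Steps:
q = ⅔ (q = 4*(⅙) = ⅔ ≈ 0.66667)
S(E, R) = 0
F(G) = 0
H(m) = 1/m (H(m) = 1/(0 + m) = 1/m)
H(t((-5*6)*q))*102 = 102/2 = (½)*102 = 51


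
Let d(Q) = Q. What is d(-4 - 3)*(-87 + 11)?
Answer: 532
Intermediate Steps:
d(-4 - 3)*(-87 + 11) = (-4 - 3)*(-87 + 11) = -7*(-76) = 532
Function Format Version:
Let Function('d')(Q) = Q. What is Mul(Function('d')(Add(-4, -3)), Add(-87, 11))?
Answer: 532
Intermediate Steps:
Mul(Function('d')(Add(-4, -3)), Add(-87, 11)) = Mul(Add(-4, -3), Add(-87, 11)) = Mul(-7, -76) = 532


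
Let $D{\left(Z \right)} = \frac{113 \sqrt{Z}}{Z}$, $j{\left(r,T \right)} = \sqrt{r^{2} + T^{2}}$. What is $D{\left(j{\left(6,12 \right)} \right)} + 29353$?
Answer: $29353 + \frac{113 \cdot 5^{\frac{3}{4}} \sqrt{6}}{30} \approx 29384.0$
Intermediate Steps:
$j{\left(r,T \right)} = \sqrt{T^{2} + r^{2}}$
$D{\left(Z \right)} = \frac{113}{\sqrt{Z}}$
$D{\left(j{\left(6,12 \right)} \right)} + 29353 = \frac{113}{\sqrt[4]{12^{2} + 6^{2}}} + 29353 = \frac{113}{\sqrt[4]{144 + 36}} + 29353 = \frac{113}{\sqrt[4]{5} \sqrt{6}} + 29353 = 113 \frac{5^{\frac{3}{4}} \sqrt{6}}{30} + 29353 = \frac{113 \cdot 5^{\frac{3}{4}} \sqrt{6}}{30} + 29353 = 29353 + \frac{113 \cdot 5^{\frac{3}{4}} \sqrt{6}}{30}$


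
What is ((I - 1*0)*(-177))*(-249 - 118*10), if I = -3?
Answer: -758799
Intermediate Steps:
((I - 1*0)*(-177))*(-249 - 118*10) = ((-3 - 1*0)*(-177))*(-249 - 118*10) = ((-3 + 0)*(-177))*(-249 - 1180) = -3*(-177)*(-1429) = 531*(-1429) = -758799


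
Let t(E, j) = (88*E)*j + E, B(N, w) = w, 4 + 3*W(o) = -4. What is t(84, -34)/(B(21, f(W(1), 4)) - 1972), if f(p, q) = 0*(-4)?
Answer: 62811/493 ≈ 127.41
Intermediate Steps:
W(o) = -8/3 (W(o) = -4/3 + (⅓)*(-4) = -4/3 - 4/3 = -8/3)
f(p, q) = 0
t(E, j) = E + 88*E*j (t(E, j) = 88*E*j + E = E + 88*E*j)
t(84, -34)/(B(21, f(W(1), 4)) - 1972) = (84*(1 + 88*(-34)))/(0 - 1972) = (84*(1 - 2992))/(-1972) = (84*(-2991))*(-1/1972) = -251244*(-1/1972) = 62811/493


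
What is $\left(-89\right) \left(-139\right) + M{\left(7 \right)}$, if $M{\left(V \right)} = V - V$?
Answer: $12371$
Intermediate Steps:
$M{\left(V \right)} = 0$
$\left(-89\right) \left(-139\right) + M{\left(7 \right)} = \left(-89\right) \left(-139\right) + 0 = 12371 + 0 = 12371$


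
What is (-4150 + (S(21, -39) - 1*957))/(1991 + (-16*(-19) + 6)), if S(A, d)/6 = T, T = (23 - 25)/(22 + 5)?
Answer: -45967/20709 ≈ -2.2197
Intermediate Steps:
T = -2/27 ≈ -0.074074
S(A, d) = -4/9 (S(A, d) = 6*(-2/27) = -4/9)
(-4150 + (S(21, -39) - 1*957))/(1991 + (-16*(-19) + 6)) = (-4150 + (-4/9 - 1*957))/(1991 + (-16*(-19) + 6)) = (-4150 + (-4/9 - 957))/(1991 + (304 + 6)) = (-4150 - 8617/9)/(1991 + 310) = -45967/9/2301 = -45967/9*1/2301 = -45967/20709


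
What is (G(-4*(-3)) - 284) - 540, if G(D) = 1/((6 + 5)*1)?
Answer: -9063/11 ≈ -823.91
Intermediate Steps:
G(D) = 1/11 (G(D) = 1/(11*1) = 1/11)
(G(-4*(-3)) - 284) - 540 = (1/11 - 284) - 540 = -3123/11 - 540 = -9063/11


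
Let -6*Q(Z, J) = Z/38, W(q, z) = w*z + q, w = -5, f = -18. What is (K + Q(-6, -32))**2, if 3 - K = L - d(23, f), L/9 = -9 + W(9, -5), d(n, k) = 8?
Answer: 66113161/1444 ≈ 45785.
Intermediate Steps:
W(q, z) = q - 5*z (W(q, z) = -5*z + q = q - 5*z)
L = 225 (L = 9*(-9 + (9 - 5*(-5))) = 9*(-9 + (9 + 25)) = 9*(-9 + 34) = 9*25 = 225)
Q(Z, J) = -Z/228 (Q(Z, J) = -Z/(6*38) = -Z/228)
K = -214 (K = 3 - (225 - 1*8) = 3 - (225 - 8) = 3 - 1*217 = 3 - 217 = -214)
(K + Q(-6, -32))**2 = (-214 - 1/228*(-6))**2 = (-214 + 1/38)**2 = (-8131/38)**2 = 66113161/1444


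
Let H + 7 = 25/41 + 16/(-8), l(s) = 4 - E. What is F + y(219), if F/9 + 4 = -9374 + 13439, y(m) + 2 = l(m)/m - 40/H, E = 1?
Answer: 114736041/3139 ≈ 36552.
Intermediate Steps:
l(s) = 3 (l(s) = 4 - 1*1 = 4 - 1 = 3)
H = -344/41 (H = -7 + (25/41 + 16/(-8)) = -7 + (25*(1/41) + 16*(-1/8)) = -7 + (25/41 - 2) = -7 - 57/41 = -344/41 ≈ -8.3902)
y(m) = 119/43 + 3/m (y(m) = -2 + (3/m - 40/(-344/41)) = -2 + (3/m - 40*(-41/344)) = -2 + (3/m + 205/43) = -2 + (205/43 + 3/m) = 119/43 + 3/m)
F = 36549 (F = -36 + 9*(-9374 + 13439) = -36 + 9*4065 = -36 + 36585 = 36549)
F + y(219) = 36549 + (119/43 + 3/219) = 36549 + (119/43 + 3*(1/219)) = 36549 + (119/43 + 1/73) = 36549 + 8730/3139 = 114736041/3139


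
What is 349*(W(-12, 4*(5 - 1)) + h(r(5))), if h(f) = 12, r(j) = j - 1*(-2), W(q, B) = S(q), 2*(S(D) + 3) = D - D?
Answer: 3141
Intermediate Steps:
S(D) = -3 (S(D) = -3 + (D - D)/2 = -3 + (1/2)*0 = -3 + 0 = -3)
W(q, B) = -3
r(j) = 2 + j (r(j) = j + 2 = 2 + j)
349*(W(-12, 4*(5 - 1)) + h(r(5))) = 349*(-3 + 12) = 349*9 = 3141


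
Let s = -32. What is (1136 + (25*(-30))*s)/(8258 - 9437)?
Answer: -25136/1179 ≈ -21.320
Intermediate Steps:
(1136 + (25*(-30))*s)/(8258 - 9437) = (1136 + (25*(-30))*(-32))/(8258 - 9437) = (1136 - 750*(-32))/(-1179) = (1136 + 24000)*(-1/1179) = 25136*(-1/1179) = -25136/1179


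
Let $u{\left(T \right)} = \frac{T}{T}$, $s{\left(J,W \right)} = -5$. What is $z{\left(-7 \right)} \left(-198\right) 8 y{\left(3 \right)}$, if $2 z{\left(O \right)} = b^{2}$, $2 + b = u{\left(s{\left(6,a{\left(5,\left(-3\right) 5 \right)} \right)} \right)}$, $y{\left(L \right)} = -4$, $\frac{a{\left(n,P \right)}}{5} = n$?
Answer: $3168$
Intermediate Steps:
$a{\left(n,P \right)} = 5 n$
$u{\left(T \right)} = 1$
$b = -1$ ($b = -2 + 1 = -1$)
$z{\left(O \right)} = \frac{1}{2}$ ($z{\left(O \right)} = \frac{\left(-1\right)^{2}}{2} = \frac{1}{2} \cdot 1 = \frac{1}{2}$)
$z{\left(-7 \right)} \left(-198\right) 8 y{\left(3 \right)} = \frac{1}{2} \left(-198\right) 8 \left(-4\right) = \left(-99\right) \left(-32\right) = 3168$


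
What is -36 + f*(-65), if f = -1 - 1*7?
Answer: 484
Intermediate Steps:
f = -8 (f = -1 - 7 = -8)
-36 + f*(-65) = -36 - 8*(-65) = -36 + 520 = 484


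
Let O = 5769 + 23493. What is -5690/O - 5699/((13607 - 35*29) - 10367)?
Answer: -89712194/32553975 ≈ -2.7558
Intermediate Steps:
O = 29262
-5690/O - 5699/((13607 - 35*29) - 10367) = -5690/29262 - 5699/((13607 - 35*29) - 10367) = -5690*1/29262 - 5699/((13607 - 1015) - 10367) = -2845/14631 - 5699/(12592 - 10367) = -2845/14631 - 5699/2225 = -89712194/32553975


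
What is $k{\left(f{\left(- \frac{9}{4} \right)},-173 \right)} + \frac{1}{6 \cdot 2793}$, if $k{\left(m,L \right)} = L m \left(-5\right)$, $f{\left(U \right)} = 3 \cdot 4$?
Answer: $\frac{173948041}{16758} \approx 10380.0$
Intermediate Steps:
$f{\left(U \right)} = 12$
$k{\left(m,L \right)} = - 5 L m$ ($k{\left(m,L \right)} = L \left(- 5 m\right) = - 5 L m$)
$k{\left(f{\left(- \frac{9}{4} \right)},-173 \right)} + \frac{1}{6 \cdot 2793} = \left(-5\right) \left(-173\right) 12 + \frac{1}{6 \cdot 2793} = 10380 + \frac{1}{16758} = \frac{173948041}{16758}$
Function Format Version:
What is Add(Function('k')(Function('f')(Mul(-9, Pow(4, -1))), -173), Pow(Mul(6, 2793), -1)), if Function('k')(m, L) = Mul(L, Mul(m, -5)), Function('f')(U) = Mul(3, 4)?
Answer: Rational(173948041, 16758) ≈ 10380.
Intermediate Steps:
Function('f')(U) = 12
Function('k')(m, L) = Mul(-5, L, m) (Function('k')(m, L) = Mul(L, Mul(-5, m)) = Mul(-5, L, m))
Add(Function('k')(Function('f')(Mul(-9, Pow(4, -1))), -173), Pow(Mul(6, 2793), -1)) = Add(Mul(-5, -173, 12), Pow(Mul(6, 2793), -1)) = Add(10380, Pow(16758, -1)) = Add(10380, Rational(1, 16758)) = Rational(173948041, 16758)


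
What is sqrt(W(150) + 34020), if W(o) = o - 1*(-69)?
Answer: sqrt(34239) ≈ 185.04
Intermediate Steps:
W(o) = 69 + o (W(o) = o + 69 = 69 + o)
sqrt(W(150) + 34020) = sqrt((69 + 150) + 34020) = sqrt(219 + 34020) = sqrt(34239)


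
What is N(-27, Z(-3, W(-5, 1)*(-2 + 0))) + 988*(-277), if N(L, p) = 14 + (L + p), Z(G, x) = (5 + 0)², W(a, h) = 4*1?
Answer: -273664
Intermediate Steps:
W(a, h) = 4
Z(G, x) = 25 (Z(G, x) = 5² = 25)
N(L, p) = 14 + L + p
N(-27, Z(-3, W(-5, 1)*(-2 + 0))) + 988*(-277) = (14 - 27 + 25) + 988*(-277) = 12 - 273676 = -273664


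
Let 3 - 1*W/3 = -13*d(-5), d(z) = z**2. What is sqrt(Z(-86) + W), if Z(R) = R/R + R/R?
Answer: sqrt(986) ≈ 31.401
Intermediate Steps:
Z(R) = 2 (Z(R) = 1 + 1 = 2)
W = 984 (W = 9 - (-39)*(-5)**2 = 9 - (-39)*25 = 9 - 3*(-325) = 9 + 975 = 984)
sqrt(Z(-86) + W) = sqrt(2 + 984) = sqrt(986)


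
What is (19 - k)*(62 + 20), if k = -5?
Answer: 1968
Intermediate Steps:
(19 - k)*(62 + 20) = (19 - 1*(-5))*(62 + 20) = (19 + 5)*82 = 24*82 = 1968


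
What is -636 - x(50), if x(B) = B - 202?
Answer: -484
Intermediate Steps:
x(B) = -202 + B
-636 - x(50) = -636 - (-202 + 50) = -636 - 1*(-152) = -636 + 152 = -484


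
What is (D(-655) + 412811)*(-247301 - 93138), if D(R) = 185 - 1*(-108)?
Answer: -140636712656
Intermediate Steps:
D(R) = 293 (D(R) = 185 + 108 = 293)
(D(-655) + 412811)*(-247301 - 93138) = (293 + 412811)*(-247301 - 93138) = 413104*(-340439) = -140636712656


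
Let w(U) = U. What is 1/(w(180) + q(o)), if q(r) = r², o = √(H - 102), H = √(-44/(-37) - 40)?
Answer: 1443/113272 - I*√13283/113272 ≈ 0.012739 - 0.0010175*I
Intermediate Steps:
H = 2*I*√13283/37 (H = √(-44*(-1/37) - 40) = √(44/37 - 40) = √(-1436/37) = 2*I*√13283/37 ≈ 6.2298*I)
o = √(-102 + 2*I*√13283/37) (o = √(2*I*√13283/37 - 102) = √(-102 + 2*I*√13283/37) ≈ 0.30828 + 10.104*I)
1/(w(180) + q(o)) = 1/(180 + (√(-139638 + 74*I*√13283)/37)²) = 1/(180 + (-102 + 2*I*√13283/37)) = 1/(78 + 2*I*√13283/37)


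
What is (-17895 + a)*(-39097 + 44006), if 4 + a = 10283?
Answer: -37386944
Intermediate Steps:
a = 10279 (a = -4 + 10283 = 10279)
(-17895 + a)*(-39097 + 44006) = (-17895 + 10279)*(-39097 + 44006) = -7616*4909 = -37386944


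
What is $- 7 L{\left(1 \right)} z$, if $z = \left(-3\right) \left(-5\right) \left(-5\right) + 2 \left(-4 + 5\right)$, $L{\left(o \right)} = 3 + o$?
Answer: $2044$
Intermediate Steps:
$z = -73$ ($z = 15 \left(-5\right) + 2 \cdot 1 = -75 + 2 = -73$)
$- 7 L{\left(1 \right)} z = - 7 \left(3 + 1\right) \left(-73\right) = \left(-7\right) 4 \left(-73\right) = \left(-28\right) \left(-73\right) = 2044$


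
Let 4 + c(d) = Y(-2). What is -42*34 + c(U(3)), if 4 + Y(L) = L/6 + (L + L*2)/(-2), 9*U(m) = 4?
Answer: -4300/3 ≈ -1433.3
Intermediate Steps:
U(m) = 4/9 (U(m) = (1/9)*4 = 4/9)
Y(L) = -4 - 4*L/3 (Y(L) = -4 + (L/6 + (L + L*2)/(-2)) = -4 + (L*(1/6) + (L + 2*L)*(-1/2)) = -4 + (L/6 + (3*L)*(-1/2)) = -4 + (L/6 - 3*L/2) = -4 - 4*L/3)
c(d) = -16/3 (c(d) = -4 + (-4 - 4/3*(-2)) = -4 + (-4 + 8/3) = -4 - 4/3 = -16/3)
-42*34 + c(U(3)) = -42*34 - 16/3 = -1428 - 16/3 = -4300/3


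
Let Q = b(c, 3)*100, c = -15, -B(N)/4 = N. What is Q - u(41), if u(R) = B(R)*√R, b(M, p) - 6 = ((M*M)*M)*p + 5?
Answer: -1011400 + 164*√41 ≈ -1.0104e+6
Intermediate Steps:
B(N) = -4*N
b(M, p) = 11 + p*M³ (b(M, p) = 6 + (((M*M)*M)*p + 5) = 6 + ((M²*M)*p + 5) = 6 + (M³*p + 5) = 6 + (p*M³ + 5) = 6 + (5 + p*M³) = 11 + p*M³)
u(R) = -4*R^(3/2) (u(R) = (-4*R)*√R = -4*R^(3/2))
Q = -1011400 (Q = (11 + 3*(-15)³)*100 = (11 + 3*(-3375))*100 = (11 - 10125)*100 = -10114*100 = -1011400)
Q - u(41) = -1011400 - (-4)*41^(3/2) = -1011400 - (-4)*41*√41 = -1011400 - (-164)*√41 = -1011400 + 164*√41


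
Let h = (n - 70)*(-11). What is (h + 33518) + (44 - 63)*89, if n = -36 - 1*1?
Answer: 33004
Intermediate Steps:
n = -37 (n = -36 - 1 = -37)
h = 1177 (h = (-37 - 70)*(-11) = -107*(-11) = 1177)
(h + 33518) + (44 - 63)*89 = (1177 + 33518) + (44 - 63)*89 = 34695 - 19*89 = 34695 - 1691 = 33004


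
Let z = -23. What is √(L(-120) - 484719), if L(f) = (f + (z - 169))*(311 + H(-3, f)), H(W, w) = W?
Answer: 3*I*√64535 ≈ 762.11*I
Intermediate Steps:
L(f) = -59136 + 308*f (L(f) = (f + (-23 - 169))*(311 - 3) = (f - 192)*308 = (-192 + f)*308 = -59136 + 308*f)
√(L(-120) - 484719) = √((-59136 + 308*(-120)) - 484719) = √((-59136 - 36960) - 484719) = √(-96096 - 484719) = √(-580815) = 3*I*√64535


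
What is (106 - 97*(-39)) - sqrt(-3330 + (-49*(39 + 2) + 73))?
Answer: 3889 - I*sqrt(5266) ≈ 3889.0 - 72.567*I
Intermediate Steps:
(106 - 97*(-39)) - sqrt(-3330 + (-49*(39 + 2) + 73)) = (106 + 3783) - sqrt(-3330 + (-49*41 + 73)) = 3889 - sqrt(-3330 + (-2009 + 73)) = 3889 - sqrt(-3330 - 1936) = 3889 - sqrt(-5266) = 3889 - I*sqrt(5266)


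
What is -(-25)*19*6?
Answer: 2850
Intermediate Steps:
-(-25)*19*6 = -25*(-19)*6 = 475*6 = 2850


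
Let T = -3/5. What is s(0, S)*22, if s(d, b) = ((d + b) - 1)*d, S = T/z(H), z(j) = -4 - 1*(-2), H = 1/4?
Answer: 0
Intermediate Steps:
H = ¼ ≈ 0.25000
z(j) = -2 (z(j) = -4 + 2 = -2)
T = -⅗ (T = -3*⅕ = -⅗ ≈ -0.60000)
S = 3/10 (S = -⅗/(-2) = -⅗*(-½) = 3/10 ≈ 0.30000)
s(d, b) = d*(-1 + b + d) (s(d, b) = ((b + d) - 1)*d = (-1 + b + d)*d = d*(-1 + b + d))
s(0, S)*22 = (0*(-1 + 3/10 + 0))*22 = (0*(-7/10))*22 = 0*22 = 0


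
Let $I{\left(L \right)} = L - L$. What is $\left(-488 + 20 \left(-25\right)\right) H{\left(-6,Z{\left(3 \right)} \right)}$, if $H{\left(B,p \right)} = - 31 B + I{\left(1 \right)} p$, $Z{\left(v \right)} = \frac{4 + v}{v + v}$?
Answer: $-183768$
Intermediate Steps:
$I{\left(L \right)} = 0$
$Z{\left(v \right)} = \frac{4 + v}{2 v}$
$H{\left(B,p \right)} = - 31 B$ ($H{\left(B,p \right)} = - 31 B + 0 p = - 31 B + 0 = - 31 B$)
$\left(-488 + 20 \left(-25\right)\right) H{\left(-6,Z{\left(3 \right)} \right)} = \left(-488 + 20 \left(-25\right)\right) \left(\left(-31\right) \left(-6\right)\right) = \left(-488 - 500\right) 186 = \left(-988\right) 186 = -183768$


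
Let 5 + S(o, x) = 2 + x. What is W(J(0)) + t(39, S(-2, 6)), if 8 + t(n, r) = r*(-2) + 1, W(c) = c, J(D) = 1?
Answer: -12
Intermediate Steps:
S(o, x) = -3 + x (S(o, x) = -5 + (2 + x) = -3 + x)
t(n, r) = -7 - 2*r (t(n, r) = -8 + (r*(-2) + 1) = -8 + (-2*r + 1) = -8 + (1 - 2*r) = -7 - 2*r)
W(J(0)) + t(39, S(-2, 6)) = 1 + (-7 - 2*(-3 + 6)) = 1 + (-7 - 2*3) = 1 + (-7 - 6) = 1 - 13 = -12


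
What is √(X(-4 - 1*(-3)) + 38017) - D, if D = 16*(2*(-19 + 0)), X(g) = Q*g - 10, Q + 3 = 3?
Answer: 608 + 3*√4223 ≈ 802.95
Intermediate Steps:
Q = 0 (Q = -3 + 3 = 0)
X(g) = -10 (X(g) = 0*g - 10 = 0 - 10 = -10)
D = -608 (D = 16*(2*(-19)) = 16*(-38) = -608)
√(X(-4 - 1*(-3)) + 38017) - D = √(-10 + 38017) - 1*(-608) = √38007 + 608 = 3*√4223 + 608 = 608 + 3*√4223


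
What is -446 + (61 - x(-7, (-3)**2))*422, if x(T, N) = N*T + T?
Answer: 54836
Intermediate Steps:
x(T, N) = T + N*T
-446 + (61 - x(-7, (-3)**2))*422 = -446 + (61 - (-7)*(1 + (-3)**2))*422 = -446 + (61 - (-7)*(1 + 9))*422 = -446 + (61 - (-7)*10)*422 = -446 + (61 - 1*(-70))*422 = -446 + (61 + 70)*422 = -446 + 131*422 = -446 + 55282 = 54836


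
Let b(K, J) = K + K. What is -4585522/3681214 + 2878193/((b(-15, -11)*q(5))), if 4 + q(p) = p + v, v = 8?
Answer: -5298241228621/496963890 ≈ -10661.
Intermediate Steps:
q(p) = 4 + p (q(p) = -4 + (p + 8) = -4 + (8 + p) = 4 + p)
b(K, J) = 2*K
-4585522/3681214 + 2878193/((b(-15, -11)*q(5))) = -4585522/3681214 + 2878193/(((2*(-15))*(4 + 5))) = -4585522*1/3681214 + 2878193/((-30*9)) = -2292761/1840607 + 2878193/(-270) = -2292761/1840607 + 2878193*(-1/270) = -2292761/1840607 - 2878193/270 = -5298241228621/496963890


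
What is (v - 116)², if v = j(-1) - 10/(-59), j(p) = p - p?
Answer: 46703556/3481 ≈ 13417.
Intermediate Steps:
j(p) = 0
v = 10/59 (v = 0 - 10/(-59) = 0 - 10*(-1)/59 = 0 - 1*(-10/59) = 0 + 10/59 = 10/59 ≈ 0.16949)
(v - 116)² = (10/59 - 116)² = (-6834/59)² = 46703556/3481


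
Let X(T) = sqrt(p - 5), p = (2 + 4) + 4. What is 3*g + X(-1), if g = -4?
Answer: -12 + sqrt(5) ≈ -9.7639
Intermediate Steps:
p = 10 (p = 6 + 4 = 10)
X(T) = sqrt(5) (X(T) = sqrt(10 - 5) = sqrt(5))
3*g + X(-1) = 3*(-4) + sqrt(5) = -12 + sqrt(5)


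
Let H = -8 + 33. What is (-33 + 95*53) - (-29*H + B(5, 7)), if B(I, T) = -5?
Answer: 5732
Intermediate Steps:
H = 25
(-33 + 95*53) - (-29*H + B(5, 7)) = (-33 + 95*53) - (-29*25 - 5) = (-33 + 5035) - (-725 - 5) = 5002 - 1*(-730) = 5002 + 730 = 5732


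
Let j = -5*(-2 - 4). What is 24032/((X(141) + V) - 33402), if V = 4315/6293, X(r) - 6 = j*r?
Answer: -151233376/183537323 ≈ -0.82399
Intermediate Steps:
j = 30 (j = -5*(-6) = 30)
X(r) = 6 + 30*r
V = 4315/6293 (V = 4315*(1/6293) = 4315/6293 ≈ 0.68568)
24032/((X(141) + V) - 33402) = 24032/(((6 + 30*141) + 4315/6293) - 33402) = 24032/(((6 + 4230) + 4315/6293) - 33402) = 24032/((4236 + 4315/6293) - 33402) = 24032/(26661463/6293 - 33402) = 24032/(-183537323/6293) = 24032*(-6293/183537323) = -151233376/183537323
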